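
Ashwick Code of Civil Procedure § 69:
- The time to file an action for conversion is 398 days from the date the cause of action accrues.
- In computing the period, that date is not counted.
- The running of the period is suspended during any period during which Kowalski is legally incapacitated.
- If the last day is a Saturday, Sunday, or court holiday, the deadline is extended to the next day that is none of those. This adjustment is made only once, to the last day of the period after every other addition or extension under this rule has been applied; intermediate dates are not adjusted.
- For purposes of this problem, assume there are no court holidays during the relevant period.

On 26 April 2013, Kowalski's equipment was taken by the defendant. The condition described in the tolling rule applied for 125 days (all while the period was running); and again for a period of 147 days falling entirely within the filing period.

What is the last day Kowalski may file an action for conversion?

398 days after 26 April 2013 is May 29, 2014.
Tolling adds 125 days: May 29, 2014 + 125 days = October 1, 2014.
Tolling adds 147 days: October 1, 2014 + 147 days = February 25, 2015.
February 25, 2015 is a Wednesday and not a court holiday, so no extension applies.

February 25, 2015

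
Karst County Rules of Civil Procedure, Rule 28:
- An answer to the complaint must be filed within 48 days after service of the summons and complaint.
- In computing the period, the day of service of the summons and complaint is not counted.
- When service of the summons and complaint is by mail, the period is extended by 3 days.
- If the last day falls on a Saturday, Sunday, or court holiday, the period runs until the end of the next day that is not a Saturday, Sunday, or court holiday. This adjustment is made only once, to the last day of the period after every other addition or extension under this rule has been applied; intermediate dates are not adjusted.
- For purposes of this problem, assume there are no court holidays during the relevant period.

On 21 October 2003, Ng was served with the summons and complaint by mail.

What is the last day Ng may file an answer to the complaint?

December 11, 2003

48 days after 21 October 2003 is December 8, 2003.
Service was by mail, adding 3 days: December 8, 2003 + 3 days = December 11, 2003.
December 11, 2003 is a Thursday and not a court holiday, so no extension applies.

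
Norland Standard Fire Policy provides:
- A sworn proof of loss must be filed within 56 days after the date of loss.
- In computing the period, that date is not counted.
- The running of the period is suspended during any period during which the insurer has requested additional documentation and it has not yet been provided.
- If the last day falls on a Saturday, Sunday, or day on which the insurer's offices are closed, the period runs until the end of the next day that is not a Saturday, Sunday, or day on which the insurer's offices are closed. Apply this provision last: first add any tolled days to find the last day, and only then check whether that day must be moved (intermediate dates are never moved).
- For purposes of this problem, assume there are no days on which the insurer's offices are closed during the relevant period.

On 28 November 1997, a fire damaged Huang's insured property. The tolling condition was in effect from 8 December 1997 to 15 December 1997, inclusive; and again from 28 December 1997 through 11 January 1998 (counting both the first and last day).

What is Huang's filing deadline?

56 days after 28 November 1997 is January 23, 1998.
From December 8, 1997 through December 15, 1997 inclusive is 8 days; tolling adds 8 days: January 23, 1998 + 8 days = January 31, 1998.
From December 28, 1997 through January 11, 1998 inclusive is 15 days; tolling adds 15 days: January 31, 1998 + 15 days = February 15, 1998.
February 15, 1998 is Sunday. The next qualifying day is February 16, 1998.

February 16, 1998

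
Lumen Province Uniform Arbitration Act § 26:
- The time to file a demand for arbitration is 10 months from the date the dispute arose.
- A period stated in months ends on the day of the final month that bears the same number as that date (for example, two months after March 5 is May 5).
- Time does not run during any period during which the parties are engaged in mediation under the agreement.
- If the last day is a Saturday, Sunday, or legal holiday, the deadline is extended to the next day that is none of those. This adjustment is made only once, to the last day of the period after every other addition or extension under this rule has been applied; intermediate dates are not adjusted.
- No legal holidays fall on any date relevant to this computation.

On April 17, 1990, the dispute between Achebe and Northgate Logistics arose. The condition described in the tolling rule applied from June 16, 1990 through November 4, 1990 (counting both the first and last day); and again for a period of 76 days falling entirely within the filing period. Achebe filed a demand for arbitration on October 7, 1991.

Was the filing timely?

No

10 months after April 17, 1990 is February 17, 1991.
From June 16, 1990 through November 4, 1990 inclusive is 142 days; tolling adds 142 days: February 17, 1991 + 142 days = July 9, 1991.
Tolling adds 76 days: July 9, 1991 + 76 days = September 23, 1991.
September 23, 1991 is a Monday and not a legal holiday, so no extension applies.
The deadline is September 23, 1991; the filing on October 7, 1991 is after that date.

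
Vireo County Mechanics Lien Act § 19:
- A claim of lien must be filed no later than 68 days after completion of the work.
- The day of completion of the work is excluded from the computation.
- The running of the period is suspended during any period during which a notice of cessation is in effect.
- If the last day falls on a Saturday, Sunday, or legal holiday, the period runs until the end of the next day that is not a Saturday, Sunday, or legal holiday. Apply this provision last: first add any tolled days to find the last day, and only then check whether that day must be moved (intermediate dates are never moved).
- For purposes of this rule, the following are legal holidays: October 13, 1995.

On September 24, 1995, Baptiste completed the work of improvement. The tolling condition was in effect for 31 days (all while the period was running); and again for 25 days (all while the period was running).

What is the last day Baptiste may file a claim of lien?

January 26, 1996

68 days after September 24, 1995 is December 1, 1995.
Tolling adds 31 days: December 1, 1995 + 31 days = January 1, 1996.
Tolling adds 25 days: January 1, 1996 + 25 days = January 26, 1996.
January 26, 1996 is a Friday and not a legal holiday, so no extension applies.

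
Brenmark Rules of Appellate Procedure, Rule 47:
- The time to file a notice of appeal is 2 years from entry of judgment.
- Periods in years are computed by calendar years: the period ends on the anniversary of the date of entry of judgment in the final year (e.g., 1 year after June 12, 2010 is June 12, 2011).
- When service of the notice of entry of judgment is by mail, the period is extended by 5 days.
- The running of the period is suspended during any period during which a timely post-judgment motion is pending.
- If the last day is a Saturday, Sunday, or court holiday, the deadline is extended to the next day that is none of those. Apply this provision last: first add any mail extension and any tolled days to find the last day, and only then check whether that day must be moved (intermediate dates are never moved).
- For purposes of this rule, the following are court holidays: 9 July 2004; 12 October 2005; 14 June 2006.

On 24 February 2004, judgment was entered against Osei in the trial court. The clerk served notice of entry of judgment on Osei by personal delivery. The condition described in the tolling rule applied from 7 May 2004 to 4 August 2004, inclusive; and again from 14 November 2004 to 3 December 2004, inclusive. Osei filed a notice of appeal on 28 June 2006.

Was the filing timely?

No

2 years after 24 February 2004 is February 24, 2006.
Service was not by mail, so no mail extension applies.
From May 7, 2004 through August 4, 2004 inclusive is 90 days; tolling adds 90 days: February 24, 2006 + 90 days = May 25, 2006.
From November 14, 2004 through December 3, 2004 inclusive is 20 days; tolling adds 20 days: May 25, 2006 + 20 days = June 14, 2006.
June 14, 2006 is a listed holiday. The next qualifying day is June 15, 2006.
The deadline is June 15, 2006; the filing on June 28, 2006 is after that date.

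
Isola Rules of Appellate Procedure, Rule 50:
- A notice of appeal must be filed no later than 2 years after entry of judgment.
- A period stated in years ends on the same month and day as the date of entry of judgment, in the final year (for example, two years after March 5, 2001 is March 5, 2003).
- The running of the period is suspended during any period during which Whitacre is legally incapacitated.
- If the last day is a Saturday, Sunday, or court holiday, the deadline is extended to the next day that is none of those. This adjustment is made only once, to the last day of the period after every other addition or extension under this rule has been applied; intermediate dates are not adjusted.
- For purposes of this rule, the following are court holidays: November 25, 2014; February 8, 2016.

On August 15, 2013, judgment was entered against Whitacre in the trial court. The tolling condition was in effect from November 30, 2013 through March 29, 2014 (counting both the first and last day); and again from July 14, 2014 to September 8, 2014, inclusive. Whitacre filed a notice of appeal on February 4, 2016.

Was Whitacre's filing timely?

2 years after August 15, 2013 is August 15, 2015.
From November 30, 2013 through March 29, 2014 inclusive is 120 days; tolling adds 120 days: August 15, 2015 + 120 days = December 13, 2015.
From July 14, 2014 through September 8, 2014 inclusive is 57 days; tolling adds 57 days: December 13, 2015 + 57 days = February 8, 2016.
February 8, 2016 is a listed holiday. The next qualifying day is February 9, 2016.
The deadline is February 9, 2016; the filing on February 4, 2016 is on or before that date.

Yes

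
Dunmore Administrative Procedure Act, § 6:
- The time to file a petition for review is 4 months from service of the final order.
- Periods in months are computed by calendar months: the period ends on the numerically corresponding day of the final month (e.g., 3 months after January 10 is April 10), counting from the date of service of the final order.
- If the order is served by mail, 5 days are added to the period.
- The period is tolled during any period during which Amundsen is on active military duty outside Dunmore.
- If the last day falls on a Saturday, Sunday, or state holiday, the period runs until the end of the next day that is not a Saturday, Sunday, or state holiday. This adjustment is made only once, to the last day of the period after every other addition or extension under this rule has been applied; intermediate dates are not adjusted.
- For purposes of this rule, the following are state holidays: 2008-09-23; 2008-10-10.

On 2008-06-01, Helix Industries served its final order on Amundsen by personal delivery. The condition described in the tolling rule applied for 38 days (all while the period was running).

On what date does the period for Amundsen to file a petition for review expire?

November 10, 2008

4 months after 2008-06-01 is October 1, 2008.
Service was not by mail, so no mail extension applies.
Tolling adds 38 days: October 1, 2008 + 38 days = November 8, 2008.
November 8, 2008 is Saturday; November 9, 2008 is Sunday. The next qualifying day is November 10, 2008.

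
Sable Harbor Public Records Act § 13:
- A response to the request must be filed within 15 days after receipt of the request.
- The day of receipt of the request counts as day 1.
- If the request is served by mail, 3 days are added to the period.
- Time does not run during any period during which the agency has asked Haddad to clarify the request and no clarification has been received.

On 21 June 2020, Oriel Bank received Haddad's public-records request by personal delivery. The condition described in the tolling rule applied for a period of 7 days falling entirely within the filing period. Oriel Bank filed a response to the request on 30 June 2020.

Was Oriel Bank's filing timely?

Counting 21 June 2020 as day 1, day 15 is July 5, 2020.
Service was not by mail, so no mail extension applies.
Tolling adds 7 days: July 5, 2020 + 7 days = July 12, 2020.
The deadline is July 12, 2020; the filing on June 30, 2020 is on or before that date.

Yes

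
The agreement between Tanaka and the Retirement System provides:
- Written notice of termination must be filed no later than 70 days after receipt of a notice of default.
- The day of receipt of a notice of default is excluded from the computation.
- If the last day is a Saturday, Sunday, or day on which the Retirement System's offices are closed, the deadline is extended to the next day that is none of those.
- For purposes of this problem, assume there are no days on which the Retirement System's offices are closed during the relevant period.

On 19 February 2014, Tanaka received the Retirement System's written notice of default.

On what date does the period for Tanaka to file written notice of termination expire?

April 30, 2014

70 days after 19 February 2014 is April 30, 2014.
April 30, 2014 is a Wednesday and not a day on which the Retirement System's offices are closed, so no extension applies.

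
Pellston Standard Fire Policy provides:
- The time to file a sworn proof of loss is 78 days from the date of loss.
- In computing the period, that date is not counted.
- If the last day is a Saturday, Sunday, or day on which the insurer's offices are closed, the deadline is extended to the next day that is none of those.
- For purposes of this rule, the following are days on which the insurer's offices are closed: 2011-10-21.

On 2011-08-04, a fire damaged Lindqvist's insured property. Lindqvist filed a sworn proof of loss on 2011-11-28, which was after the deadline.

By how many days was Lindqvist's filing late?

78 days after 2011-08-04 is October 21, 2011.
October 21, 2011 is a listed holiday; October 22, 2011 is Saturday; October 23, 2011 is Sunday. The next qualifying day is October 24, 2011.
The deadline is October 24, 2011; from October 24, 2011 to November 28, 2011 is 35 days.

35 days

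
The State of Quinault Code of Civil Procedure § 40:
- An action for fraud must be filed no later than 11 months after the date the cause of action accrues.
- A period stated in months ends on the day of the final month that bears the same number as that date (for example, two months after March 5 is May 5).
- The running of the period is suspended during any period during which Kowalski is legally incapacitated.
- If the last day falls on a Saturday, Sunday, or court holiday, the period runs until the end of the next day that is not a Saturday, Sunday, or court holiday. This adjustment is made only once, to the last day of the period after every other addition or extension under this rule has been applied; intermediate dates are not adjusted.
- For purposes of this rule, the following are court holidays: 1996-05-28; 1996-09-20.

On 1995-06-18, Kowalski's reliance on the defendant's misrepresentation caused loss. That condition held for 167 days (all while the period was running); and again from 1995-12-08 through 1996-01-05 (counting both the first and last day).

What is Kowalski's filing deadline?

11 months after 1995-06-18 is May 18, 1996.
Tolling adds 167 days: May 18, 1996 + 167 days = November 1, 1996.
From December 8, 1995 through January 5, 1996 inclusive is 29 days; tolling adds 29 days: November 1, 1996 + 29 days = November 30, 1996.
November 30, 1996 is Saturday; December 1, 1996 is Sunday. The next qualifying day is December 2, 1996.

December 2, 1996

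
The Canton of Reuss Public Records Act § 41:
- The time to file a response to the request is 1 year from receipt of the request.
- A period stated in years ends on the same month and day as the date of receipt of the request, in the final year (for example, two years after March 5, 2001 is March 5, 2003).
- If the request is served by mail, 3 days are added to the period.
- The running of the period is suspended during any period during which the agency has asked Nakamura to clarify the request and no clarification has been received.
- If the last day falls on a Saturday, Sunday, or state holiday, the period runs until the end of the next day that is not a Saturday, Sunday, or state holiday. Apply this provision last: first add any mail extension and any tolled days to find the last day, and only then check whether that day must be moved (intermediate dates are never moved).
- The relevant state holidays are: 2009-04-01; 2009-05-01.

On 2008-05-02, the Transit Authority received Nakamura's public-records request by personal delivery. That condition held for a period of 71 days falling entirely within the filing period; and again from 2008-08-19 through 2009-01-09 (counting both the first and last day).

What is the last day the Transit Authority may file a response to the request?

1 year after 2008-05-02 is May 2, 2009.
Service was not by mail, so no mail extension applies.
Tolling adds 71 days: May 2, 2009 + 71 days = July 12, 2009.
From August 19, 2008 through January 9, 2009 inclusive is 144 days; tolling adds 144 days: July 12, 2009 + 144 days = December 3, 2009.
December 3, 2009 is a Thursday and not a state holiday, so no extension applies.

December 3, 2009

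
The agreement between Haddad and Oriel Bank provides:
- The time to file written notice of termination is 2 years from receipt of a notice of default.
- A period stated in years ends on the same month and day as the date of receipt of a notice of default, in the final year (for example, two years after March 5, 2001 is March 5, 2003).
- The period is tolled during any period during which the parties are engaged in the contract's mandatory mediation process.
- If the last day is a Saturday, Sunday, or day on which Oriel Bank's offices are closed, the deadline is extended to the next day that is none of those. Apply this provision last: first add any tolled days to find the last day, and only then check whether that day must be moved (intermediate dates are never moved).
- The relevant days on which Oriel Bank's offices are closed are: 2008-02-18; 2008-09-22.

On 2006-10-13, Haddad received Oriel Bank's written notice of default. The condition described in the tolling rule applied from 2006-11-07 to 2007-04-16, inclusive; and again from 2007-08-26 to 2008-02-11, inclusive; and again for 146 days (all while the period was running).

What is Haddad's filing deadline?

February 2, 2010

2 years after 2006-10-13 is October 13, 2008.
From November 7, 2006 through April 16, 2007 inclusive is 161 days; tolling adds 161 days: October 13, 2008 + 161 days = March 23, 2009.
From August 26, 2007 through February 11, 2008 inclusive is 170 days; tolling adds 170 days: March 23, 2009 + 170 days = September 9, 2009.
Tolling adds 146 days: September 9, 2009 + 146 days = February 2, 2010.
February 2, 2010 is a Tuesday and not a day on which Oriel Bank's offices are closed, so no extension applies.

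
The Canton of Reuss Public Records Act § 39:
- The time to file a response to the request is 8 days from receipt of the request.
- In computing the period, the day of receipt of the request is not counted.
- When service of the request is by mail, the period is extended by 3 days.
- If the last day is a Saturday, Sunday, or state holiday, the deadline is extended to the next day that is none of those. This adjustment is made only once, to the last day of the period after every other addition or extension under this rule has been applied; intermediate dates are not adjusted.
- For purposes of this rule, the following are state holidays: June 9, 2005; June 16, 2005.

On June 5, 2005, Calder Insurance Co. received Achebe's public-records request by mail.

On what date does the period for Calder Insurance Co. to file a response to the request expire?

8 days after June 5, 2005 is June 13, 2005.
Service was by mail, adding 3 days: June 13, 2005 + 3 days = June 16, 2005.
June 16, 2005 is a listed holiday. The next qualifying day is June 17, 2005.

June 17, 2005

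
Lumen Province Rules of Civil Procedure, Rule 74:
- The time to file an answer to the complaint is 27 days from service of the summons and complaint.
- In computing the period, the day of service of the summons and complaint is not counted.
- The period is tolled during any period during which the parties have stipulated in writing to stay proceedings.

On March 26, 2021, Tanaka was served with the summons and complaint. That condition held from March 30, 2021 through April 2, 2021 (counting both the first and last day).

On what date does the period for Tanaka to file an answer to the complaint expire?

27 days after March 26, 2021 is April 22, 2021.
From March 30, 2021 through April 2, 2021 inclusive is 4 days; tolling adds 4 days: April 22, 2021 + 4 days = April 26, 2021.

April 26, 2021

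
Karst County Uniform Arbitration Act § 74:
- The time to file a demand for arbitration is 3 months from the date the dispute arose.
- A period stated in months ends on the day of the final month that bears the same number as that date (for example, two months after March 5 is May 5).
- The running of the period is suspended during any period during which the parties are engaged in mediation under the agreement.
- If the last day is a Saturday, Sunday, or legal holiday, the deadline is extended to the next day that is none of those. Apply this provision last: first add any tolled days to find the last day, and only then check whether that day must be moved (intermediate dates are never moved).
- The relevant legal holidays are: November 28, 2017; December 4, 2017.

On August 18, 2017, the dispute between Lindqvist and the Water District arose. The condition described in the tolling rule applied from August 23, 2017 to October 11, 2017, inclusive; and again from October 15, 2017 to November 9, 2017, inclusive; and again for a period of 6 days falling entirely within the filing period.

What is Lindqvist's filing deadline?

February 8, 2018

3 months after August 18, 2017 is November 18, 2017.
From August 23, 2017 through October 11, 2017 inclusive is 50 days; tolling adds 50 days: November 18, 2017 + 50 days = January 7, 2018.
From October 15, 2017 through November 9, 2017 inclusive is 26 days; tolling adds 26 days: January 7, 2018 + 26 days = February 2, 2018.
Tolling adds 6 days: February 2, 2018 + 6 days = February 8, 2018.
February 8, 2018 is a Thursday and not a legal holiday, so no extension applies.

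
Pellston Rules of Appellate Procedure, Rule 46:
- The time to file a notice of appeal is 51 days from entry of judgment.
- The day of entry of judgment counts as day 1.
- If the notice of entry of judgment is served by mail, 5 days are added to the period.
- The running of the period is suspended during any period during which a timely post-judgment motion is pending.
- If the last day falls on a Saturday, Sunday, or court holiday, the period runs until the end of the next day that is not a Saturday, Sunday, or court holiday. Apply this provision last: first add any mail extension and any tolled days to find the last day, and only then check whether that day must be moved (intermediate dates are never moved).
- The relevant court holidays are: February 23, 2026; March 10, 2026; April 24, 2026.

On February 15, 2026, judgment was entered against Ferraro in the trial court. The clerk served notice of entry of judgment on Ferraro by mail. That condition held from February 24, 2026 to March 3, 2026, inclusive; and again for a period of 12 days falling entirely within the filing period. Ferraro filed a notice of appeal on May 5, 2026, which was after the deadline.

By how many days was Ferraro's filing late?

Counting February 15, 2026 as day 1, day 51 is April 6, 2026.
Service was by mail, adding 5 days: April 6, 2026 + 5 days = April 11, 2026.
From February 24, 2026 through March 3, 2026 inclusive is 8 days; tolling adds 8 days: April 11, 2026 + 8 days = April 19, 2026.
Tolling adds 12 days: April 19, 2026 + 12 days = May 1, 2026.
May 1, 2026 is a Friday and not a court holiday, so no extension applies.
The deadline is May 1, 2026; from May 1, 2026 to May 5, 2026 is 4 days.

4 days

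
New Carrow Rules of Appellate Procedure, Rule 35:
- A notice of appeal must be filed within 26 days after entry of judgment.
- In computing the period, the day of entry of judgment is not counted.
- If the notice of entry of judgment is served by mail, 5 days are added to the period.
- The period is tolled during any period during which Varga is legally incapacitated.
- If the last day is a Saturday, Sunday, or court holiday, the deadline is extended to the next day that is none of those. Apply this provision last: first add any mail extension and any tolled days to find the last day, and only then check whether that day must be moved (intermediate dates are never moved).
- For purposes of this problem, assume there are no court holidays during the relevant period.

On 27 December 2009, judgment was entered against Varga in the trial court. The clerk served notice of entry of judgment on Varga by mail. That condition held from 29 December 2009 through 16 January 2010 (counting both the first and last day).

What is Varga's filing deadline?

26 days after 27 December 2009 is January 22, 2010.
Service was by mail, adding 5 days: January 22, 2010 + 5 days = January 27, 2010.
From December 29, 2009 through January 16, 2010 inclusive is 19 days; tolling adds 19 days: January 27, 2010 + 19 days = February 15, 2010.
February 15, 2010 is a Monday and not a court holiday, so no extension applies.

February 15, 2010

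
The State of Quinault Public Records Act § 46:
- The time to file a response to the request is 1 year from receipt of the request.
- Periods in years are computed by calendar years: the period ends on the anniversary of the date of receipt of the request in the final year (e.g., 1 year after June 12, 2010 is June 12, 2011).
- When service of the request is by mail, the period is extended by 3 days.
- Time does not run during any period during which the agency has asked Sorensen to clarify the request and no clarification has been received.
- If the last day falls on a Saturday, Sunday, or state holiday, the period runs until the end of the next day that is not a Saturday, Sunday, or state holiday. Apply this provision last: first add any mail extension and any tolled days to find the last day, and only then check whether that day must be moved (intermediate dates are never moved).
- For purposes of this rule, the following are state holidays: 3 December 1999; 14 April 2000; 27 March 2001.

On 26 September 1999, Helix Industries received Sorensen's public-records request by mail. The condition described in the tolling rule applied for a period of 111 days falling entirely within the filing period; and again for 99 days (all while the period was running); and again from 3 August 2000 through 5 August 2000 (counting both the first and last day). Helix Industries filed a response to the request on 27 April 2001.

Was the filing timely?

1 year after 26 September 1999 is September 26, 2000.
Service was by mail, adding 3 days: September 26, 2000 + 3 days = September 29, 2000.
Tolling adds 111 days: September 29, 2000 + 111 days = January 18, 2001.
Tolling adds 99 days: January 18, 2001 + 99 days = April 27, 2001.
From August 3, 2000 through August 5, 2000 inclusive is 3 days; tolling adds 3 days: April 27, 2001 + 3 days = April 30, 2001.
April 30, 2001 is a Monday and not a state holiday, so no extension applies.
The deadline is April 30, 2001; the filing on April 27, 2001 is on or before that date.

Yes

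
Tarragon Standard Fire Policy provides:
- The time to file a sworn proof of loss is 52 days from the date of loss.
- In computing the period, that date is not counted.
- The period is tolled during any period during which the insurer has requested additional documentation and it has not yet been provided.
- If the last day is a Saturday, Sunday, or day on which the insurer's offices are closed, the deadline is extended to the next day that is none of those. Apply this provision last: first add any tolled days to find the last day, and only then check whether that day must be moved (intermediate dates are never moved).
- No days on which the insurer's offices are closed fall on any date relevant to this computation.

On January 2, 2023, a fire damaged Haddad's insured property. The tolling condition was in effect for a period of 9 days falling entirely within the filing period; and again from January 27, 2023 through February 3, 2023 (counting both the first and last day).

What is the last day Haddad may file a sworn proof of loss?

52 days after January 2, 2023 is February 23, 2023.
Tolling adds 9 days: February 23, 2023 + 9 days = March 4, 2023.
From January 27, 2023 through February 3, 2023 inclusive is 8 days; tolling adds 8 days: March 4, 2023 + 8 days = March 12, 2023.
March 12, 2023 is Sunday. The next qualifying day is March 13, 2023.

March 13, 2023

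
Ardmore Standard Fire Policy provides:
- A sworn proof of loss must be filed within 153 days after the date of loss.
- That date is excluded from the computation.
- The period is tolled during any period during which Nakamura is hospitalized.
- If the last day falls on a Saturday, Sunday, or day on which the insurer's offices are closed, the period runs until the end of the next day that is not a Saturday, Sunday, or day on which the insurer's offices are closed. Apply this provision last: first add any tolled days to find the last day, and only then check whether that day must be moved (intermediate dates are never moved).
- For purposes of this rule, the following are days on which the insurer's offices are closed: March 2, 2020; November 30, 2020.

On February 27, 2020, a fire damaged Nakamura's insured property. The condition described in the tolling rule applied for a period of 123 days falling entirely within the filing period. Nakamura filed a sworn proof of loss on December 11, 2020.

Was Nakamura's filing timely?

153 days after February 27, 2020 is July 29, 2020.
Tolling adds 123 days: July 29, 2020 + 123 days = November 29, 2020.
November 29, 2020 is Sunday; November 30, 2020 is a listed holiday. The next qualifying day is December 1, 2020.
The deadline is December 1, 2020; the filing on December 11, 2020 is after that date.

No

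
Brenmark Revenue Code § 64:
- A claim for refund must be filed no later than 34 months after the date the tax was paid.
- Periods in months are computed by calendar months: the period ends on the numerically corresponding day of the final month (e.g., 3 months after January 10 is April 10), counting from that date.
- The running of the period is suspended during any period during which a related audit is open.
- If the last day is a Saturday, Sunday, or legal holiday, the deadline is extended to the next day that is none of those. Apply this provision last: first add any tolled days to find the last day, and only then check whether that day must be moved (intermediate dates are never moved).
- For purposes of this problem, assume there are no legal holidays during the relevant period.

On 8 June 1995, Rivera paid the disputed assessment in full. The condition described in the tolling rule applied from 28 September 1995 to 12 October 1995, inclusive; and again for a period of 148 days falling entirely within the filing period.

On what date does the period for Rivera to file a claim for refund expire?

34 months after 8 June 1995 is April 8, 1998.
From September 28, 1995 through October 12, 1995 inclusive is 15 days; tolling adds 15 days: April 8, 1998 + 15 days = April 23, 1998.
Tolling adds 148 days: April 23, 1998 + 148 days = September 18, 1998.
September 18, 1998 is a Friday and not a legal holiday, so no extension applies.

September 18, 1998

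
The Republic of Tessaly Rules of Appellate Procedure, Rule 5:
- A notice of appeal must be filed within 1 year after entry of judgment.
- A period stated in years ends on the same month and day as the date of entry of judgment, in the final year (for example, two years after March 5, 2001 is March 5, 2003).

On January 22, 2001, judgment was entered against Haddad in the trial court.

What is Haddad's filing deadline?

1 year after January 22, 2001 is January 22, 2002.

January 22, 2002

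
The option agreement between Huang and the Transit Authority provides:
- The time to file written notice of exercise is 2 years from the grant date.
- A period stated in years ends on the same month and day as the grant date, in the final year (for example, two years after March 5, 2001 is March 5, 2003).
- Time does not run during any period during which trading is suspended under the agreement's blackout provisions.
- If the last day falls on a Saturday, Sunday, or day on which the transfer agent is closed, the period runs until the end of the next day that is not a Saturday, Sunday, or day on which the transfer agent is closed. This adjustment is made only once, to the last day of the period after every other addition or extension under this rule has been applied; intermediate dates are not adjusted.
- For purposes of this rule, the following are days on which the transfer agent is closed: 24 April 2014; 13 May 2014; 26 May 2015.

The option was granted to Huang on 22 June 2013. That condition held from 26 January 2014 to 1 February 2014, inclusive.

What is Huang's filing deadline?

June 29, 2015

2 years after 22 June 2013 is June 22, 2015.
From January 26, 2014 through February 1, 2014 inclusive is 7 days; tolling adds 7 days: June 22, 2015 + 7 days = June 29, 2015.
June 29, 2015 is a Monday and not a day on which the transfer agent is closed, so no extension applies.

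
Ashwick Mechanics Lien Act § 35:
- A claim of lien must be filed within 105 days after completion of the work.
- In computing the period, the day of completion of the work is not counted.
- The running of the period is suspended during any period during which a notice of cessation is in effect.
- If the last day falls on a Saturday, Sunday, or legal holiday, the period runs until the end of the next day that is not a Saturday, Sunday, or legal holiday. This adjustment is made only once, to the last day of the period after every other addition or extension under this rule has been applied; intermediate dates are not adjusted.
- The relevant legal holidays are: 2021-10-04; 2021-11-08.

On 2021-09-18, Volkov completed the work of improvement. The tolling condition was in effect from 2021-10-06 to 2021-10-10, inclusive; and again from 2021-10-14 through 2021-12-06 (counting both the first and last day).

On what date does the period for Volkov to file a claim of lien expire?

March 1, 2022

105 days after 2021-09-18 is January 1, 2022.
From October 6, 2021 through October 10, 2021 inclusive is 5 days; tolling adds 5 days: January 1, 2022 + 5 days = January 6, 2022.
From October 14, 2021 through December 6, 2021 inclusive is 54 days; tolling adds 54 days: January 6, 2022 + 54 days = March 1, 2022.
March 1, 2022 is a Tuesday and not a legal holiday, so no extension applies.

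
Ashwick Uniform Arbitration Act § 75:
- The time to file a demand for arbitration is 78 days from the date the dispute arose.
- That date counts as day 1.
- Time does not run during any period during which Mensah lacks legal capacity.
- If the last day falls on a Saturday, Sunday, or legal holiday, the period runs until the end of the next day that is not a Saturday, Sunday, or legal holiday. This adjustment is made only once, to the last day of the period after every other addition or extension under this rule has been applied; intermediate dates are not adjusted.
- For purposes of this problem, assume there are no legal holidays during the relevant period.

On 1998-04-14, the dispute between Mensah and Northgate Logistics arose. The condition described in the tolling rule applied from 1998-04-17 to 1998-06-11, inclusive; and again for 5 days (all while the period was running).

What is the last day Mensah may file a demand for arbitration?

Counting 1998-04-14 as day 1, day 78 is June 30, 1998.
From April 17, 1998 through June 11, 1998 inclusive is 56 days; tolling adds 56 days: June 30, 1998 + 56 days = August 25, 1998.
Tolling adds 5 days: August 25, 1998 + 5 days = August 30, 1998.
August 30, 1998 is Sunday. The next qualifying day is August 31, 1998.

August 31, 1998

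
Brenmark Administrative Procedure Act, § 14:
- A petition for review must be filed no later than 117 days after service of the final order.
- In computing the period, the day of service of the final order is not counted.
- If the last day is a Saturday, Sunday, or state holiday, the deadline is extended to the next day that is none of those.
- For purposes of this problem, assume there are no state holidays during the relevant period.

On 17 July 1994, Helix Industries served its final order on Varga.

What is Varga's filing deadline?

November 11, 1994

117 days after 17 July 1994 is November 11, 1994.
November 11, 1994 is a Friday and not a state holiday, so no extension applies.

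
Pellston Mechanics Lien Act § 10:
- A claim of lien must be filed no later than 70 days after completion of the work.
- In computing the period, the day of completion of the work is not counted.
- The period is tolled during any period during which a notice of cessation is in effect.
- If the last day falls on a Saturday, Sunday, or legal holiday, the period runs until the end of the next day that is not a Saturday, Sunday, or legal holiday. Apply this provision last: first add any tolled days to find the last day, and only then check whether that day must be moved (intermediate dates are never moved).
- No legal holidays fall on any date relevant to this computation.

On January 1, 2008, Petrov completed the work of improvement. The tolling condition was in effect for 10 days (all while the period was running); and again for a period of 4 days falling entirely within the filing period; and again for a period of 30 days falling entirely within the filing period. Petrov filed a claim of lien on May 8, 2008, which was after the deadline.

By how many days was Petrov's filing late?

70 days after January 1, 2008 is March 11, 2008.
Tolling adds 10 days: March 11, 2008 + 10 days = March 21, 2008.
Tolling adds 4 days: March 21, 2008 + 4 days = March 25, 2008.
Tolling adds 30 days: March 25, 2008 + 30 days = April 24, 2008.
April 24, 2008 is a Thursday and not a legal holiday, so no extension applies.
The deadline is April 24, 2008; from April 24, 2008 to May 8, 2008 is 14 days.

14 days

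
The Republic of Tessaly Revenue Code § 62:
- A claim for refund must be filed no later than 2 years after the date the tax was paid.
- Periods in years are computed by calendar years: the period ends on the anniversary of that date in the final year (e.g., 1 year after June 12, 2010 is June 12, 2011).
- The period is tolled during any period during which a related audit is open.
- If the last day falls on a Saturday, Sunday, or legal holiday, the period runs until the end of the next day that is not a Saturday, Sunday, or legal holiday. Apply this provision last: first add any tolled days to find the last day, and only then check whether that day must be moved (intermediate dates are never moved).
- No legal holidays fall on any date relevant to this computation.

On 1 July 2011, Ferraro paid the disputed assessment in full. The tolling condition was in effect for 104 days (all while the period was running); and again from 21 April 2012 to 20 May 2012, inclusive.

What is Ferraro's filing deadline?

November 12, 2013

2 years after 1 July 2011 is July 1, 2013.
Tolling adds 104 days: July 1, 2013 + 104 days = October 13, 2013.
From April 21, 2012 through May 20, 2012 inclusive is 30 days; tolling adds 30 days: October 13, 2013 + 30 days = November 12, 2013.
November 12, 2013 is a Tuesday and not a legal holiday, so no extension applies.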